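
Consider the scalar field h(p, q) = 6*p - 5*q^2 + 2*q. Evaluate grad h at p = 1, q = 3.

(6, -28)

∂h/∂p = 6
∂h/∂q = -10*q + 2
∇h = (6, -10*q + 2)
At (1, 3): (6, -28).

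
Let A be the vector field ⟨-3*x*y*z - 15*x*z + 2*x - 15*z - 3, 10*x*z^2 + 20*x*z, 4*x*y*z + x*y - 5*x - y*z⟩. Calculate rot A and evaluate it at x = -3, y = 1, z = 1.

(∇×A)₁ = ∂A₃/∂y − ∂A₂/∂z = -16*x*z - 19*x - z
(∇×A)₂ = ∂A₁/∂z − ∂A₃/∂x = -3*x*y - 15*x - 4*y*z - y - 10
(∇×A)₃ = ∂A₂/∂x − ∂A₁/∂y = 3*x*z + 10*z^2 + 20*z
∇×A = (-16*x*z - 19*x - z, -3*x*y - 15*x - 4*y*z - y - 10, 3*x*z + 10*z^2 + 20*z)
At (-3, 1, 1): (104, 39, 21).

(104, 39, 21)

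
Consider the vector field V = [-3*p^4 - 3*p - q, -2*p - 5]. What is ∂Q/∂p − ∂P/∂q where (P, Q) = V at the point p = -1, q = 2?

∂V₂/∂p = -2
∂V₁/∂q = -1
Scalar curl = -1
At (-1, 2): -1.

-1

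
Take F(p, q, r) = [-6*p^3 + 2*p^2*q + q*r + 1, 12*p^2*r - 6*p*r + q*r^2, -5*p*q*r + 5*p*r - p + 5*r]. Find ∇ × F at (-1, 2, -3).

(∇×F)₁ = ∂F₃/∂q − ∂F₂/∂r = -12*p^2 - 5*p*r + 6*p - 2*q*r
(∇×F)₂ = ∂F₁/∂r − ∂F₃/∂p = 5*q*r + q - 5*r + 1
(∇×F)₃ = ∂F₂/∂p − ∂F₁/∂q = -2*p^2 + 24*p*r - 7*r
∇×F = (-12*p^2 - 5*p*r + 6*p - 2*q*r, 5*q*r + q - 5*r + 1, -2*p^2 + 24*p*r - 7*r)
At (-1, 2, -3): (-21, -12, 91).

(-21, -12, 91)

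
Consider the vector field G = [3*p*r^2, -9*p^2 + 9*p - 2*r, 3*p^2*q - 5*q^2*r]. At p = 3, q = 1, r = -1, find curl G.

(∇×G)₁ = ∂G₃/∂q − ∂G₂/∂r = 3*p^2 - 10*q*r + 2
(∇×G)₂ = ∂G₁/∂r − ∂G₃/∂p = -6*p*q + 6*p*r
(∇×G)₃ = ∂G₂/∂p − ∂G₁/∂q = -18*p + 9
∇×G = (3*p^2 - 10*q*r + 2, -6*p*q + 6*p*r, -18*p + 9)
At (3, 1, -1): (39, -36, -45).

(39, -36, -45)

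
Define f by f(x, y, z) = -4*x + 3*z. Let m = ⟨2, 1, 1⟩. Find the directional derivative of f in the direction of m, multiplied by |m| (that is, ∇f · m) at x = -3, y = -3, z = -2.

-5

∂f/∂x = -4
∂f/∂y = 0
∂f/∂z = 3
∇f at (-3, -3, -2) = (-4, 0, 3)
∇f · m = (-4)(2) + (0)(1) + (3)(1) = -5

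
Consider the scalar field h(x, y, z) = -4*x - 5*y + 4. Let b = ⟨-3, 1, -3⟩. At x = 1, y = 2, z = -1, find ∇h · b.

7

∂h/∂x = -4
∂h/∂y = -5
∂h/∂z = 0
∇h at (1, 2, -1) = (-4, -5, 0)
∇h · b = (-4)(-3) + (-5)(1) + (0)(-3) = 7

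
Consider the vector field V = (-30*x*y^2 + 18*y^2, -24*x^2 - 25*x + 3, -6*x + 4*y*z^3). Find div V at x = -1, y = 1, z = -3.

78

∂V₁/∂x = -30*y^2
∂V₂/∂y = 0
∂V₃/∂z = 12*y*z^2
∇·V = -30*y^2 + 12*y*z^2
At (-1, 1, -3): 78.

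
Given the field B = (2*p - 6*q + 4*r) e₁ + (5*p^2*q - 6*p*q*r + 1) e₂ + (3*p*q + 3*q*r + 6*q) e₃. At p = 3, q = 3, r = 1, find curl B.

(72, -5, 78)

(∇×B)₁ = ∂B₃/∂q − ∂B₂/∂r = 6*p*q + 3*p + 3*r + 6
(∇×B)₂ = ∂B₁/∂r − ∂B₃/∂p = -3*q + 4
(∇×B)₃ = ∂B₂/∂p − ∂B₁/∂q = 10*p*q - 6*q*r + 6
∇×B = (6*p*q + 3*p + 3*r + 6, -3*q + 4, 10*p*q - 6*q*r + 6)
At (3, 3, 1): (72, -5, 78).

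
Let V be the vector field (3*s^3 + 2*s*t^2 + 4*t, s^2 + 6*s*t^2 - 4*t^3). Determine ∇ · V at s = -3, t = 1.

35

∂V₁/∂s = 9*s^2 + 2*t^2
∂V₂/∂t = 12*s*t - 12*t^2
∇·V = 9*s^2 + 12*s*t - 10*t^2
At (-3, 1): 35.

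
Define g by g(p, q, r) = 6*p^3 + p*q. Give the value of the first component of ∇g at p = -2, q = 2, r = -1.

(∇g)_1 = ∂g/∂p = 18*p^2 + q
At (-2, 2, -1): 74.

74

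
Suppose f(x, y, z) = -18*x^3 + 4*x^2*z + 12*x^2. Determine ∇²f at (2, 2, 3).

-168

∂²f/∂x² = 4*(-27*x + 2*z + 6)
∂²f/∂y² = 0
∂²f/∂z² = 0
∇²f = -108*x + 8*z + 24
At (2, 2, 3): -168.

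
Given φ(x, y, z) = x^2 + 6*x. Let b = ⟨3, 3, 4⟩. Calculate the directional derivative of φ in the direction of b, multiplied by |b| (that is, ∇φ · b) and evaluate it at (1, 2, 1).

24

∂φ/∂x = 2*x + 6
∂φ/∂y = 0
∂φ/∂z = 0
∇φ at (1, 2, 1) = (8, 0, 0)
∇φ · b = (8)(3) + (0)(3) + (0)(4) = 24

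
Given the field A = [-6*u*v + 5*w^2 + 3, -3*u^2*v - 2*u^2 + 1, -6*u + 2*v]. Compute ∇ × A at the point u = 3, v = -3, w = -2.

(2, -14, 60)

(∇×A)₁ = ∂A₃/∂v − ∂A₂/∂w = 2
(∇×A)₂ = ∂A₁/∂w − ∂A₃/∂u = 10*w + 6
(∇×A)₃ = ∂A₂/∂u − ∂A₁/∂v = -6*u*v + 2*u
∇×A = (2, 10*w + 6, -6*u*v + 2*u)
At (3, -3, -2): (2, -14, 60).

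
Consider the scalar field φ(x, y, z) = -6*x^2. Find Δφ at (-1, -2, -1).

∂²φ/∂x² = -12
∂²φ/∂y² = 0
∂²φ/∂z² = 0
∇²φ = -12
At (-1, -2, -1): -12.

-12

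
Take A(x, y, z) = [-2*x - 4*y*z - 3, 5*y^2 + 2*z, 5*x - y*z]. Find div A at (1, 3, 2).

25

∂A₁/∂x = -2
∂A₂/∂y = 10*y
∂A₃/∂z = -y
∇·A = 9*y - 2
At (1, 3, 2): 25.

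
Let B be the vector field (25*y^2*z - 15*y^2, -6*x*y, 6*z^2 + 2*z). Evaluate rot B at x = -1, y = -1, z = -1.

(0, 25, -74)

(∇×B)₁ = ∂B₃/∂y − ∂B₂/∂z = 0
(∇×B)₂ = ∂B₁/∂z − ∂B₃/∂x = 25*y^2
(∇×B)₃ = ∂B₂/∂x − ∂B₁/∂y = -50*y*z + 24*y
∇×B = (0, 25*y^2, -50*y*z + 24*y)
At (-1, -1, -1): (0, 25, -74).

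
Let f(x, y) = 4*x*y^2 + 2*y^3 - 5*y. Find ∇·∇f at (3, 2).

∂²f/∂x² = 0
∂²f/∂y² = 4*(2*x + 3*y)
∇²f = 8*x + 12*y
At (3, 2): 48.

48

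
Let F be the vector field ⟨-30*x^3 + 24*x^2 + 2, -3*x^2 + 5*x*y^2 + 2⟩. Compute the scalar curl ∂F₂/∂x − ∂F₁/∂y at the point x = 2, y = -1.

∂F₂/∂x = -6*x + 5*y^2
∂F₁/∂y = 0
Scalar curl = -6*x + 5*y^2
At (2, -1): -7.

-7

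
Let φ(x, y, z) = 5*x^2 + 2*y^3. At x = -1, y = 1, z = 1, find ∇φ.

∂φ/∂x = 10*x
∂φ/∂y = 6*y^2
∂φ/∂z = 0
∇φ = (10*x, 6*y^2, 0)
At (-1, 1, 1): (-10, 6, 0).

(-10, 6, 0)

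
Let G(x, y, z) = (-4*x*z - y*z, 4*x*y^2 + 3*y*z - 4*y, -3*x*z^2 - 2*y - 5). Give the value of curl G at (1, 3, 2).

(-11, 5, 38)

(∇×G)₁ = ∂G₃/∂y − ∂G₂/∂z = -3*y - 2
(∇×G)₂ = ∂G₁/∂z − ∂G₃/∂x = -4*x - y + 3*z^2
(∇×G)₃ = ∂G₂/∂x − ∂G₁/∂y = 4*y^2 + z
∇×G = (-3*y - 2, -4*x - y + 3*z^2, 4*y^2 + z)
At (1, 3, 2): (-11, 5, 38).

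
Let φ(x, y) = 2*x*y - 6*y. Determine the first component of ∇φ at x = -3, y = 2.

(∇φ)_1 = ∂φ/∂x = 2*y
At (-3, 2): 4.

4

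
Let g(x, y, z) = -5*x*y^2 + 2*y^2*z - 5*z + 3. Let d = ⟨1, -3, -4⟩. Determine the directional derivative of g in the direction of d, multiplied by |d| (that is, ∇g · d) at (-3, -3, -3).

65

∂g/∂x = -5*y^2
∂g/∂y = -10*x*y + 4*y*z
∂g/∂z = 2*y^2 - 5
∇g at (-3, -3, -3) = (-45, -54, 13)
∇g · d = (-45)(1) + (-54)(-3) + (13)(-4) = 65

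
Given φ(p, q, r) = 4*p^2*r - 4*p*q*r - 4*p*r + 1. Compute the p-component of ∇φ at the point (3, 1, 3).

(∇φ)_1 = ∂φ/∂p = 8*p*r - 4*q*r - 4*r
At (3, 1, 3): 48.

48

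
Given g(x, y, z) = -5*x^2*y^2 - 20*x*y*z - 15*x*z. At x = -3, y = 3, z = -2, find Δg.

∂²g/∂x² = -10*y^2
∂²g/∂y² = -10*x^2
∂²g/∂z² = 0
∇²g = -10*x^2 - 10*y^2
At (-3, 3, -2): -180.

-180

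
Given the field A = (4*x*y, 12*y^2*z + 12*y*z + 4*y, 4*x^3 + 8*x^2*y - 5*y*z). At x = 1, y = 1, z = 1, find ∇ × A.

(∇×A)₁ = ∂A₃/∂y − ∂A₂/∂z = 8*x^2 - 12*y^2 - 12*y - 5*z
(∇×A)₂ = ∂A₁/∂z − ∂A₃/∂x = -12*x^2 - 16*x*y
(∇×A)₃ = ∂A₂/∂x − ∂A₁/∂y = -4*x
∇×A = (8*x^2 - 12*y^2 - 12*y - 5*z, -12*x^2 - 16*x*y, -4*x)
At (1, 1, 1): (-21, -28, -4).

(-21, -28, -4)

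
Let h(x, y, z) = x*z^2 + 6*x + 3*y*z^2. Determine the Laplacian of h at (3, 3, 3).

24

∂²h/∂x² = 0
∂²h/∂y² = 0
∂²h/∂z² = 2*(x + 3*y)
∇²h = 2*x + 6*y
At (3, 3, 3): 24.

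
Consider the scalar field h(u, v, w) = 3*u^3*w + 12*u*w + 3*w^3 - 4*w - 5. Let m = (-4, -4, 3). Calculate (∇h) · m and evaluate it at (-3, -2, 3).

∂h/∂u = 9*u^2*w + 12*w
∂h/∂v = 0
∂h/∂w = 3*u^3 + 12*u + 9*w^2 - 4
∇h at (-3, -2, 3) = (279, 0, -40)
∇h · m = (279)(-4) + (0)(-4) + (-40)(3) = -1236

-1236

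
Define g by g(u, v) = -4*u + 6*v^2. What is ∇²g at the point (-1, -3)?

12

∂²g/∂u² = 0
∂²g/∂v² = 12
∇²g = 12
At (-1, -3): 12.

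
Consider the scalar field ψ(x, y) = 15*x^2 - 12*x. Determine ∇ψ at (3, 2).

∂ψ/∂x = 30*x - 12
∂ψ/∂y = 0
∇ψ = (30*x - 12, 0)
At (3, 2): (78, 0).

(78, 0)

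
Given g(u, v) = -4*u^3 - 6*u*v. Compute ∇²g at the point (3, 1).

∂²g/∂u² = -24*u
∂²g/∂v² = 0
∇²g = -24*u
At (3, 1): -72.

-72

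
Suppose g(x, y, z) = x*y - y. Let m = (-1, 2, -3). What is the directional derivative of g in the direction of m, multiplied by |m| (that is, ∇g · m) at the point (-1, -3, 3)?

∂g/∂x = y
∂g/∂y = x - 1
∂g/∂z = 0
∇g at (-1, -3, 3) = (-3, -2, 0)
∇g · m = (-3)(-1) + (-2)(2) + (0)(-3) = -1

-1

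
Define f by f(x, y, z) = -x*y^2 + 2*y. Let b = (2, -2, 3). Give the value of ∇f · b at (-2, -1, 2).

2

∂f/∂x = -y^2
∂f/∂y = -2*x*y + 2
∂f/∂z = 0
∇f at (-2, -1, 2) = (-1, -2, 0)
∇f · b = (-1)(2) + (-2)(-2) + (0)(3) = 2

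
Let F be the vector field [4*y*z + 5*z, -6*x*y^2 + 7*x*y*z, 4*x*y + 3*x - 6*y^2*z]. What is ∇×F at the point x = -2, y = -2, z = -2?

(-84, 2, 12)

(∇×F)₁ = ∂F₃/∂y − ∂F₂/∂z = -7*x*y + 4*x - 12*y*z
(∇×F)₂ = ∂F₁/∂z − ∂F₃/∂x = 2
(∇×F)₃ = ∂F₂/∂x − ∂F₁/∂y = -6*y^2 + 7*y*z - 4*z
∇×F = (-7*x*y + 4*x - 12*y*z, 2, -6*y^2 + 7*y*z - 4*z)
At (-2, -2, -2): (-84, 2, 12).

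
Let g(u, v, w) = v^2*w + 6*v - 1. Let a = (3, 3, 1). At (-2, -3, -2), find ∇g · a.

∂g/∂u = 0
∂g/∂v = 2*v*w + 6
∂g/∂w = v^2
∇g at (-2, -3, -2) = (0, 18, 9)
∇g · a = (0)(3) + (18)(3) + (9)(1) = 63

63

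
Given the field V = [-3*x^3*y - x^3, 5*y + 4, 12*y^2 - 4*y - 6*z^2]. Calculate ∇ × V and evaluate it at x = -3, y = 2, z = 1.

(∇×V)₁ = ∂V₃/∂y − ∂V₂/∂z = 24*y - 4
(∇×V)₂ = ∂V₁/∂z − ∂V₃/∂x = 0
(∇×V)₃ = ∂V₂/∂x − ∂V₁/∂y = 3*x^3
∇×V = (24*y - 4, 0, 3*x^3)
At (-3, 2, 1): (44, 0, -81).

(44, 0, -81)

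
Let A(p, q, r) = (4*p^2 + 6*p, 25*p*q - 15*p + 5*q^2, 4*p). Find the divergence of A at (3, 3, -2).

∂A₁/∂p = 8*p + 6
∂A₂/∂q = 25*p + 10*q
∂A₃/∂r = 0
∇·A = 33*p + 10*q + 6
At (3, 3, -2): 135.

135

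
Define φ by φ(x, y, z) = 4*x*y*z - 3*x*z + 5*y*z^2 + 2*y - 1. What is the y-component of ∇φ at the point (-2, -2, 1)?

(∇φ)_2 = ∂φ/∂y = 4*x*z + 5*z^2 + 2
At (-2, -2, 1): -1.

-1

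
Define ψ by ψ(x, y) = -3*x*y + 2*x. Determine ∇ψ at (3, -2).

∂ψ/∂x = -3*y + 2
∂ψ/∂y = -3*x
∇ψ = (-3*y + 2, -3*x)
At (3, -2): (8, -9).

(8, -9)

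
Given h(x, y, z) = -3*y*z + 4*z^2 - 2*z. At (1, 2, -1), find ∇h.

∂h/∂x = 0
∂h/∂y = -3*z
∂h/∂z = -3*y + 8*z - 2
∇h = (0, -3*z, -3*y + 8*z - 2)
At (1, 2, -1): (0, 3, -16).

(0, 3, -16)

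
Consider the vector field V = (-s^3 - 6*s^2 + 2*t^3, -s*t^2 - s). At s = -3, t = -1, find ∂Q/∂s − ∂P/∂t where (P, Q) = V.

∂V₂/∂s = -t^2 - 1
∂V₁/∂t = 6*t^2
Scalar curl = -7*t^2 - 1
At (-3, -1): -8.

-8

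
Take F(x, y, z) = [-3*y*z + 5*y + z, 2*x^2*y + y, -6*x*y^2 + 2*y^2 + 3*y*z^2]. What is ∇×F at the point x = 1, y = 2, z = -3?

(11, 19, -6)

(∇×F)₁ = ∂F₃/∂y − ∂F₂/∂z = -12*x*y + 4*y + 3*z^2
(∇×F)₂ = ∂F₁/∂z − ∂F₃/∂x = 6*y^2 - 3*y + 1
(∇×F)₃ = ∂F₂/∂x − ∂F₁/∂y = 4*x*y + 3*z - 5
∇×F = (-12*x*y + 4*y + 3*z^2, 6*y^2 - 3*y + 1, 4*x*y + 3*z - 5)
At (1, 2, -3): (11, 19, -6).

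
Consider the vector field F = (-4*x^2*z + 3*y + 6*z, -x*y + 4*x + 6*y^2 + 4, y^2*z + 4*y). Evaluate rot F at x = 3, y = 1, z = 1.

(∇×F)₁ = ∂F₃/∂y − ∂F₂/∂z = 2*y*z + 4
(∇×F)₂ = ∂F₁/∂z − ∂F₃/∂x = -4*x^2 + 6
(∇×F)₃ = ∂F₂/∂x − ∂F₁/∂y = -y + 1
∇×F = (2*y*z + 4, -4*x^2 + 6, -y + 1)
At (3, 1, 1): (6, -30, 0).

(6, -30, 0)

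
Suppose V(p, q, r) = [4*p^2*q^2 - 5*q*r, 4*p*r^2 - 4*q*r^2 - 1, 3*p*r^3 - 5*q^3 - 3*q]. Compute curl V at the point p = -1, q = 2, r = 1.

(∇×V)₁ = ∂V₃/∂q − ∂V₂/∂r = -8*p*r - 15*q^2 + 8*q*r - 3
(∇×V)₂ = ∂V₁/∂r − ∂V₃/∂p = -5*q - 3*r^3
(∇×V)₃ = ∂V₂/∂p − ∂V₁/∂q = -8*p^2*q + 4*r^2 + 5*r
∇×V = (-8*p*r - 15*q^2 + 8*q*r - 3, -5*q - 3*r^3, -8*p^2*q + 4*r^2 + 5*r)
At (-1, 2, 1): (-39, -13, -7).

(-39, -13, -7)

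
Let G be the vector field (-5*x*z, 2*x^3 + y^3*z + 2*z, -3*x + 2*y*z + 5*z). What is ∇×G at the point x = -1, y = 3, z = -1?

(-31, 8, 6)

(∇×G)₁ = ∂G₃/∂y − ∂G₂/∂z = -y^3 + 2*z - 2
(∇×G)₂ = ∂G₁/∂z − ∂G₃/∂x = -5*x + 3
(∇×G)₃ = ∂G₂/∂x − ∂G₁/∂y = 6*x^2
∇×G = (-y^3 + 2*z - 2, -5*x + 3, 6*x^2)
At (-1, 3, -1): (-31, 8, 6).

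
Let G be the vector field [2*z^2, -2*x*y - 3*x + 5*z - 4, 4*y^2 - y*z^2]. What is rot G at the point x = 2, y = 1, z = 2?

(∇×G)₁ = ∂G₃/∂y − ∂G₂/∂z = 8*y - z^2 - 5
(∇×G)₂ = ∂G₁/∂z − ∂G₃/∂x = 4*z
(∇×G)₃ = ∂G₂/∂x − ∂G₁/∂y = -2*y - 3
∇×G = (8*y - z^2 - 5, 4*z, -2*y - 3)
At (2, 1, 2): (-1, 8, -5).

(-1, 8, -5)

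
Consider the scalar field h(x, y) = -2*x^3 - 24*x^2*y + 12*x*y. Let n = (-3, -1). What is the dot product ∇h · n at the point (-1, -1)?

234

∂h/∂x = -6*x^2 - 48*x*y + 12*y
∂h/∂y = -24*x^2 + 12*x
∇h at (-1, -1) = (-66, -36)
∇h · n = (-66)(-3) + (-36)(-1) = 234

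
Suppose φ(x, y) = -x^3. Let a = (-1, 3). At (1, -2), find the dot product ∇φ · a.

∂φ/∂x = -3*x^2
∂φ/∂y = 0
∇φ at (1, -2) = (-3, 0)
∇φ · a = (-3)(-1) + (0)(3) = 3

3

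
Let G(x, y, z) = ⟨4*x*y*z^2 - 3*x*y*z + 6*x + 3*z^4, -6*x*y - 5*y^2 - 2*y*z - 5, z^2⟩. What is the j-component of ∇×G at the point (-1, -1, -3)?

(∇×G)_2 = ∂G₁/∂z − ∂G₃/∂x
= 8*x*y*z - 3*x*y + 12*z^3 − (0)
= 8*x*y*z - 3*x*y + 12*z^3
At (-1, -1, -3): -351.

-351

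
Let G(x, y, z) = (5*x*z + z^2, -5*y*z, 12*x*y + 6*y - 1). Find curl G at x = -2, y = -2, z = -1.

(-28, 12, 0)

(∇×G)₁ = ∂G₃/∂y − ∂G₂/∂z = 12*x + 5*y + 6
(∇×G)₂ = ∂G₁/∂z − ∂G₃/∂x = 5*x - 12*y + 2*z
(∇×G)₃ = ∂G₂/∂x − ∂G₁/∂y = 0
∇×G = (12*x + 5*y + 6, 5*x - 12*y + 2*z, 0)
At (-2, -2, -1): (-28, 12, 0).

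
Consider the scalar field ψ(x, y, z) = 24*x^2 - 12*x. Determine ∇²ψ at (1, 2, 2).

∂²ψ/∂x² = 48
∂²ψ/∂y² = 0
∂²ψ/∂z² = 0
∇²ψ = 48
At (1, 2, 2): 48.

48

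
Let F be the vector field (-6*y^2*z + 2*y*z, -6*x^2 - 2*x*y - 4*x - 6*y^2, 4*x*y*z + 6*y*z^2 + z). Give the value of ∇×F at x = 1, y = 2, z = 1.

(10, -28, 2)

(∇×F)₁ = ∂F₃/∂y − ∂F₂/∂z = 4*x*z + 6*z^2
(∇×F)₂ = ∂F₁/∂z − ∂F₃/∂x = -6*y^2 - 4*y*z + 2*y
(∇×F)₃ = ∂F₂/∂x − ∂F₁/∂y = -12*x + 12*y*z - 2*y - 2*z - 4
∇×F = (4*x*z + 6*z^2, -6*y^2 - 4*y*z + 2*y, -12*x + 12*y*z - 2*y - 2*z - 4)
At (1, 2, 1): (10, -28, 2).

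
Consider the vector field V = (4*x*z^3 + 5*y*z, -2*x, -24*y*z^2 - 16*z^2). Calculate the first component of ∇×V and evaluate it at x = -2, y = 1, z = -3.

-216

(∇×V)_1 = ∂V₃/∂y − ∂V₂/∂z
= -24*z^2 − (0)
= -24*z^2
At (-2, 1, -3): -216.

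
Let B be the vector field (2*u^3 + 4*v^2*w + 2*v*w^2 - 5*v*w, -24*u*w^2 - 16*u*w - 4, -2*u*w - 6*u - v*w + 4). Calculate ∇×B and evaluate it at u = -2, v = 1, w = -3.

(259, -13, -177)

(∇×B)₁ = ∂B₃/∂v − ∂B₂/∂w = 48*u*w + 16*u - w
(∇×B)₂ = ∂B₁/∂w − ∂B₃/∂u = 4*v^2 + 4*v*w - 5*v + 2*w + 6
(∇×B)₃ = ∂B₂/∂u − ∂B₁/∂v = -8*v*w - 26*w^2 - 11*w
∇×B = (48*u*w + 16*u - w, 4*v^2 + 4*v*w - 5*v + 2*w + 6, -8*v*w - 26*w^2 - 11*w)
At (-2, 1, -3): (259, -13, -177).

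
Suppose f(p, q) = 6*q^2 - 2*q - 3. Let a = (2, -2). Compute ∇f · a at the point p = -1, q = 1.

-20

∂f/∂p = 0
∂f/∂q = 12*q - 2
∇f at (-1, 1) = (0, 10)
∇f · a = (0)(2) + (10)(-2) = -20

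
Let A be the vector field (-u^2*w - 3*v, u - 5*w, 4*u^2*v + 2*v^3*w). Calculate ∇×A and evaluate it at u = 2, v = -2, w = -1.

(-3, 28, 4)

(∇×A)₁ = ∂A₃/∂v − ∂A₂/∂w = 4*u^2 + 6*v^2*w + 5
(∇×A)₂ = ∂A₁/∂w − ∂A₃/∂u = -u^2 - 8*u*v
(∇×A)₃ = ∂A₂/∂u − ∂A₁/∂v = 4
∇×A = (4*u^2 + 6*v^2*w + 5, -u^2 - 8*u*v, 4)
At (2, -2, -1): (-3, 28, 4).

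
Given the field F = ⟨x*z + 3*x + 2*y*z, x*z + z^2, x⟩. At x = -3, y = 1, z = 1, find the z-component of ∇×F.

(∇×F)_3 = ∂F₂/∂x − ∂F₁/∂y
= z − (2*z)
= -z
At (-3, 1, 1): -1.

-1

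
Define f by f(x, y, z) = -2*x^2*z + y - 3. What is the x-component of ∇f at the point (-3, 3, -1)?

(∇f)_1 = ∂f/∂x = -4*x*z
At (-3, 3, -1): -12.

-12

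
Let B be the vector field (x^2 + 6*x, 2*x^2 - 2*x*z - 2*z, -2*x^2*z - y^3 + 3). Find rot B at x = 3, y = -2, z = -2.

(∇×B)₁ = ∂B₃/∂y − ∂B₂/∂z = 2*x - 3*y^2 + 2
(∇×B)₂ = ∂B₁/∂z − ∂B₃/∂x = 4*x*z
(∇×B)₃ = ∂B₂/∂x − ∂B₁/∂y = 4*x - 2*z
∇×B = (2*x - 3*y^2 + 2, 4*x*z, 4*x - 2*z)
At (3, -2, -2): (-4, -24, 16).

(-4, -24, 16)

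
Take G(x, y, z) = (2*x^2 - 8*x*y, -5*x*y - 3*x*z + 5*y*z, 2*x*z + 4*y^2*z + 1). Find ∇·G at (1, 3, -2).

3

∂G₁/∂x = 4*x - 8*y
∂G₂/∂y = -5*x + 5*z
∂G₃/∂z = 2*x + 4*y^2
∇·G = x + 4*y^2 - 8*y + 5*z
At (1, 3, -2): 3.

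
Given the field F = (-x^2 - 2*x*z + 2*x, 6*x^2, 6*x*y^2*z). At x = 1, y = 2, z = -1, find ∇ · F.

∂F₁/∂x = -2*x - 2*z + 2
∂F₂/∂y = 0
∂F₃/∂z = 6*x*y^2
∇·F = 6*x*y^2 - 2*x - 2*z + 2
At (1, 2, -1): 26.

26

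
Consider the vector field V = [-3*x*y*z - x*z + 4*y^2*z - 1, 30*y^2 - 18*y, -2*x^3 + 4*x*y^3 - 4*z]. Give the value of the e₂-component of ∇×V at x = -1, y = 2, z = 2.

-3

(∇×V)_2 = ∂V₁/∂z − ∂V₃/∂x
= -3*x*y - x + 4*y^2 − (-6*x^2 + 4*y^3)
= 6*x^2 - 3*x*y - x - 4*y^3 + 4*y^2
At (-1, 2, 2): -3.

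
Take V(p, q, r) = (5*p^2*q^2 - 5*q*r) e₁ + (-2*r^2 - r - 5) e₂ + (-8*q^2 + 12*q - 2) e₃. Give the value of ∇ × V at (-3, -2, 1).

(49, 10, 185)

(∇×V)₁ = ∂V₃/∂q − ∂V₂/∂r = -16*q + 4*r + 13
(∇×V)₂ = ∂V₁/∂r − ∂V₃/∂p = -5*q
(∇×V)₃ = ∂V₂/∂p − ∂V₁/∂q = -10*p^2*q + 5*r
∇×V = (-16*q + 4*r + 13, -5*q, -10*p^2*q + 5*r)
At (-3, -2, 1): (49, 10, 185).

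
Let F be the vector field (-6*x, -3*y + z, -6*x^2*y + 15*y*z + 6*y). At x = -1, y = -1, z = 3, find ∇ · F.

-24

∂F₁/∂x = -6
∂F₂/∂y = -3
∂F₃/∂z = 15*y
∇·F = 15*y - 9
At (-1, -1, 3): -24.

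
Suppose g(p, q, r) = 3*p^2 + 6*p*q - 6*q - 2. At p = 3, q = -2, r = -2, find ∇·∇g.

∂²g/∂p² = 6
∂²g/∂q² = 0
∂²g/∂r² = 0
∇²g = 6
At (3, -2, -2): 6.

6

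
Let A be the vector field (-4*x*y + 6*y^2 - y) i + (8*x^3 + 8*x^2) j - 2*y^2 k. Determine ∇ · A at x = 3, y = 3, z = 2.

-12

∂A₁/∂x = -4*y
∂A₂/∂y = 0
∂A₃/∂z = 0
∇·A = -4*y
At (3, 3, 2): -12.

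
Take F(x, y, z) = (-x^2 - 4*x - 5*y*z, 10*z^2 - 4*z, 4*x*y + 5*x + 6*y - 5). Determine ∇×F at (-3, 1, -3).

(∇×F)₁ = ∂F₃/∂y − ∂F₂/∂z = 4*x - 20*z + 10
(∇×F)₂ = ∂F₁/∂z − ∂F₃/∂x = -9*y - 5
(∇×F)₃ = ∂F₂/∂x − ∂F₁/∂y = 5*z
∇×F = (4*x - 20*z + 10, -9*y - 5, 5*z)
At (-3, 1, -3): (58, -14, -15).

(58, -14, -15)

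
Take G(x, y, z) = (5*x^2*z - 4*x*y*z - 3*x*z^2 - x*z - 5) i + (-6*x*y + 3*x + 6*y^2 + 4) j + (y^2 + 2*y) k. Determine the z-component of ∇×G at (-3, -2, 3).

(∇×G)_3 = ∂G₂/∂x − ∂G₁/∂y
= -6*y + 3 − (-4*x*z)
= 4*x*z - 6*y + 3
At (-3, -2, 3): -21.

-21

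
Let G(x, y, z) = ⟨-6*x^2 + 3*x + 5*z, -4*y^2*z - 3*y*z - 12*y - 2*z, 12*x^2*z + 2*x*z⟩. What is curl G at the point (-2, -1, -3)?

(3, -133, 0)

(∇×G)₁ = ∂G₃/∂y − ∂G₂/∂z = 4*y^2 + 3*y + 2
(∇×G)₂ = ∂G₁/∂z − ∂G₃/∂x = -24*x*z - 2*z + 5
(∇×G)₃ = ∂G₂/∂x − ∂G₁/∂y = 0
∇×G = (4*y^2 + 3*y + 2, -24*x*z - 2*z + 5, 0)
At (-2, -1, -3): (3, -133, 0).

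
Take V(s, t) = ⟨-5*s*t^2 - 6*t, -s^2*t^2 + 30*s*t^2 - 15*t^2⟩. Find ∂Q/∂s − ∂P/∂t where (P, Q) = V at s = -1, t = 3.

∂V₂/∂s = -2*s*t^2 + 30*t^2
∂V₁/∂t = -10*s*t - 6
Scalar curl = -2*s*t^2 + 10*s*t + 30*t^2 + 6
At (-1, 3): 264.

264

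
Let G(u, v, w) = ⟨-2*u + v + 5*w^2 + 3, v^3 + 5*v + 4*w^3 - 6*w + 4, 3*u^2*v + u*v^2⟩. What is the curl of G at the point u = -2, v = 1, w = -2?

(-34, -9, -1)

(∇×G)₁ = ∂G₃/∂v − ∂G₂/∂w = 3*u^2 + 2*u*v - 12*w^2 + 6
(∇×G)₂ = ∂G₁/∂w − ∂G₃/∂u = -6*u*v - v^2 + 10*w
(∇×G)₃ = ∂G₂/∂u − ∂G₁/∂v = -1
∇×G = (3*u^2 + 2*u*v - 12*w^2 + 6, -6*u*v - v^2 + 10*w, -1)
At (-2, 1, -2): (-34, -9, -1).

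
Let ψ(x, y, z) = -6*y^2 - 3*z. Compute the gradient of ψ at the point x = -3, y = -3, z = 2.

∂ψ/∂x = 0
∂ψ/∂y = -12*y
∂ψ/∂z = -3
∇ψ = (0, -12*y, -3)
At (-3, -3, 2): (0, 36, -3).

(0, 36, -3)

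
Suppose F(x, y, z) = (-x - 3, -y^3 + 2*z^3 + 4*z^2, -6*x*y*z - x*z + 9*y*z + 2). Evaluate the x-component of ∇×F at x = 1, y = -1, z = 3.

(∇×F)_1 = ∂F₃/∂y − ∂F₂/∂z
= -6*x*z + 9*z − (6*z^2 + 8*z)
= -6*x*z - 6*z^2 + z
At (1, -1, 3): -69.

-69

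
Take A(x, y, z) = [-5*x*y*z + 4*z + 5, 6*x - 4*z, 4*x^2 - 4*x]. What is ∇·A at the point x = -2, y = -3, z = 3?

45

∂A₁/∂x = -5*y*z
∂A₂/∂y = 0
∂A₃/∂z = 0
∇·A = -5*y*z
At (-2, -3, 3): 45.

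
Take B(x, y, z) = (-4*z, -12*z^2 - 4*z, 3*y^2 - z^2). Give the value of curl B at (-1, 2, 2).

(∇×B)₁ = ∂B₃/∂y − ∂B₂/∂z = 6*y + 24*z + 4
(∇×B)₂ = ∂B₁/∂z − ∂B₃/∂x = -4
(∇×B)₃ = ∂B₂/∂x − ∂B₁/∂y = 0
∇×B = (6*y + 24*z + 4, -4, 0)
At (-1, 2, 2): (64, -4, 0).

(64, -4, 0)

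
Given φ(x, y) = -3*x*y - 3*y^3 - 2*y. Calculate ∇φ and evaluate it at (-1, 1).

(-3, -8)

∂φ/∂x = -3*y
∂φ/∂y = -3*x - 9*y^2 - 2
∇φ = (-3*y, -3*x - 9*y^2 - 2)
At (-1, 1): (-3, -8).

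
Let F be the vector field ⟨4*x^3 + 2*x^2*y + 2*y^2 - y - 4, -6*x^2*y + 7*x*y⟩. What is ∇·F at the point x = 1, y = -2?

∂F₁/∂x = 12*x^2 + 4*x*y
∂F₂/∂y = -6*x^2 + 7*x
∇·F = 6*x^2 + 4*x*y + 7*x
At (1, -2): 5.

5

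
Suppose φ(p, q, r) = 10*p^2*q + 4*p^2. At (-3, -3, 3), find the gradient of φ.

∂φ/∂p = 20*p*q + 8*p
∂φ/∂q = 10*p^2
∂φ/∂r = 0
∇φ = (20*p*q + 8*p, 10*p^2, 0)
At (-3, -3, 3): (156, 90, 0).

(156, 90, 0)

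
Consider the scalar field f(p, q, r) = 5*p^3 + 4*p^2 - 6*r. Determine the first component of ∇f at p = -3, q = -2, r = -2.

111

(∇f)_1 = ∂f/∂p = 15*p^2 + 8*p
At (-3, -2, -2): 111.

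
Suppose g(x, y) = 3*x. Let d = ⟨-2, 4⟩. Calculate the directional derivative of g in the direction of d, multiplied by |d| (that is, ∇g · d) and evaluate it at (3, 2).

∂g/∂x = 3
∂g/∂y = 0
∇g at (3, 2) = (3, 0)
∇g · d = (3)(-2) + (0)(4) = -6

-6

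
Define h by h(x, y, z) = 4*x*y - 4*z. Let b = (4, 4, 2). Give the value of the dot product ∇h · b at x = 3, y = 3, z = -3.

88

∂h/∂x = 4*y
∂h/∂y = 4*x
∂h/∂z = -4
∇h at (3, 3, -3) = (12, 12, -4)
∇h · b = (12)(4) + (12)(4) + (-4)(2) = 88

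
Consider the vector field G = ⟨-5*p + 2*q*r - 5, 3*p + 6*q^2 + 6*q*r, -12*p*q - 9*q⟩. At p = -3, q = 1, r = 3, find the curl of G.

(∇×G)₁ = ∂G₃/∂q − ∂G₂/∂r = -12*p - 6*q - 9
(∇×G)₂ = ∂G₁/∂r − ∂G₃/∂p = 14*q
(∇×G)₃ = ∂G₂/∂p − ∂G₁/∂q = -2*r + 3
∇×G = (-12*p - 6*q - 9, 14*q, -2*r + 3)
At (-3, 1, 3): (21, 14, -3).

(21, 14, -3)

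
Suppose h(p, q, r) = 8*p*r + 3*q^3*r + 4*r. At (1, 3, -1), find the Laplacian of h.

-54

∂²h/∂p² = 0
∂²h/∂q² = 18*q*r
∂²h/∂r² = 0
∇²h = 18*q*r
At (1, 3, -1): -54.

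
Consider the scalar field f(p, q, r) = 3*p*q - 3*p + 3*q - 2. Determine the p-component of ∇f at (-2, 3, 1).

6

(∇f)_1 = ∂f/∂p = 3*q - 3
At (-2, 3, 1): 6.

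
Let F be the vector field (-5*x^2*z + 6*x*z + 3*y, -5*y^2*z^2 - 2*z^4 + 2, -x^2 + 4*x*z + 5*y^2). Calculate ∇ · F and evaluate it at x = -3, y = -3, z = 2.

∂F₁/∂x = -10*x*z + 6*z
∂F₂/∂y = -10*y*z^2
∂F₃/∂z = 4*x
∇·F = -10*x*z + 4*x - 10*y*z^2 + 6*z
At (-3, -3, 2): 180.

180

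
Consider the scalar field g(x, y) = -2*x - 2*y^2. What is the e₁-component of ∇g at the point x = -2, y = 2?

-2

(∇g)_1 = ∂g/∂x = -2
At (-2, 2): -2.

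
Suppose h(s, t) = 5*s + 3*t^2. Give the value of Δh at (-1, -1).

6

∂²h/∂s² = 0
∂²h/∂t² = 6
∇²h = 6
At (-1, -1): 6.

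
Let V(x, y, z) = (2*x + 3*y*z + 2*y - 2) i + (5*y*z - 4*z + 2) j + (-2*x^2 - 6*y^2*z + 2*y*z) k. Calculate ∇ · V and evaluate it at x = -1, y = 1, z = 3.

∂V₁/∂x = 2
∂V₂/∂y = 5*z
∂V₃/∂z = -6*y^2 + 2*y
∇·V = -6*y^2 + 2*y + 5*z + 2
At (-1, 1, 3): 13.

13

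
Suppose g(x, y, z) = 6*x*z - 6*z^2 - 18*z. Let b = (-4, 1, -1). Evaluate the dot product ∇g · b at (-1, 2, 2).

0

∂g/∂x = 6*z
∂g/∂y = 0
∂g/∂z = 6*x - 12*z - 18
∇g at (-1, 2, 2) = (12, 0, -48)
∇g · b = (12)(-4) + (0)(1) + (-48)(-1) = 0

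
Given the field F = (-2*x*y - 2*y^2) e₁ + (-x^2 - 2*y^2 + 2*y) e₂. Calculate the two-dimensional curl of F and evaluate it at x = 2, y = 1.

∂F₂/∂x = -2*x
∂F₁/∂y = -2*x - 4*y
Scalar curl = 4*y
At (2, 1): 4.

4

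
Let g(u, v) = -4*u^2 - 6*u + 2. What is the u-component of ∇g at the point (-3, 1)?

18

(∇g)_1 = ∂g/∂u = -8*u - 6
At (-3, 1): 18.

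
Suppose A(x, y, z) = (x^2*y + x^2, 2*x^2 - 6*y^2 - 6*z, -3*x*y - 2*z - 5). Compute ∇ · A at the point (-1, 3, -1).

-46

∂A₁/∂x = 2*x*y + 2*x
∂A₂/∂y = -12*y
∂A₃/∂z = -2
∇·A = 2*x*y + 2*x - 12*y - 2
At (-1, 3, -1): -46.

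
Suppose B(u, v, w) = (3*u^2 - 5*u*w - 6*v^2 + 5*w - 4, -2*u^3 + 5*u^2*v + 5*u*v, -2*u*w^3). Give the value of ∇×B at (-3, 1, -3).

(∇×B)₁ = ∂B₃/∂v − ∂B₂/∂w = 0
(∇×B)₂ = ∂B₁/∂w − ∂B₃/∂u = -5*u + 2*w^3 + 5
(∇×B)₃ = ∂B₂/∂u − ∂B₁/∂v = -6*u^2 + 10*u*v + 17*v
∇×B = (0, -5*u + 2*w^3 + 5, -6*u^2 + 10*u*v + 17*v)
At (-3, 1, -3): (0, -34, -67).

(0, -34, -67)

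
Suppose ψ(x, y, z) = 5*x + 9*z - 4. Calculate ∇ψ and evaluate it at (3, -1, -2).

∂ψ/∂x = 5
∂ψ/∂y = 0
∂ψ/∂z = 9
∇ψ = (5, 0, 9)
At (3, -1, -2): (5, 0, 9).

(5, 0, 9)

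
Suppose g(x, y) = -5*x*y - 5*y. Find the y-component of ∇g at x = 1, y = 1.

(∇g)_2 = ∂g/∂y = -5*x - 5
At (1, 1): -10.

-10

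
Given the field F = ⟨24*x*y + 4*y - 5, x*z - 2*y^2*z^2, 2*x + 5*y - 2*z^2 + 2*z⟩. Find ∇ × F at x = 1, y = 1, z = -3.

(-8, -2, -31)

(∇×F)₁ = ∂F₃/∂y − ∂F₂/∂z = -x + 4*y^2*z + 5
(∇×F)₂ = ∂F₁/∂z − ∂F₃/∂x = -2
(∇×F)₃ = ∂F₂/∂x − ∂F₁/∂y = -24*x + z - 4
∇×F = (-x + 4*y^2*z + 5, -2, -24*x + z - 4)
At (1, 1, -3): (-8, -2, -31).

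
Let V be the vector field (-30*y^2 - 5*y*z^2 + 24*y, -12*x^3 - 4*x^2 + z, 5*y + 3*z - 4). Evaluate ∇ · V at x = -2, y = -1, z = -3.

3

∂V₁/∂x = 0
∂V₂/∂y = 0
∂V₃/∂z = 3
∇·V = 3
At (-2, -1, -3): 3.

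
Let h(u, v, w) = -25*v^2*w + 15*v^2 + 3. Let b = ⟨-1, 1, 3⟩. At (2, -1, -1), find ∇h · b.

∂h/∂u = 0
∂h/∂v = -50*v*w + 30*v
∂h/∂w = -25*v^2
∇h at (2, -1, -1) = (0, -80, -25)
∇h · b = (0)(-1) + (-80)(1) + (-25)(3) = -155

-155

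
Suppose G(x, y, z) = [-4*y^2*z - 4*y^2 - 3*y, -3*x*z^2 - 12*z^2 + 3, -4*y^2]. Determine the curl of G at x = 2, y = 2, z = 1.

(20, -16, 32)

(∇×G)₁ = ∂G₃/∂y − ∂G₂/∂z = 6*x*z - 8*y + 24*z
(∇×G)₂ = ∂G₁/∂z − ∂G₃/∂x = -4*y^2
(∇×G)₃ = ∂G₂/∂x − ∂G₁/∂y = 8*y*z + 8*y - 3*z^2 + 3
∇×G = (6*x*z - 8*y + 24*z, -4*y^2, 8*y*z + 8*y - 3*z^2 + 3)
At (2, 2, 1): (20, -16, 32).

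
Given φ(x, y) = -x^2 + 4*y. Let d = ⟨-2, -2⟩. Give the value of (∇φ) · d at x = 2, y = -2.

∂φ/∂x = -2*x
∂φ/∂y = 4
∇φ at (2, -2) = (-4, 4)
∇φ · d = (-4)(-2) + (4)(-2) = 0

0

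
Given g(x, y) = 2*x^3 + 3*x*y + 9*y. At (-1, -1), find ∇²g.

∂²g/∂x² = 12*x
∂²g/∂y² = 0
∇²g = 12*x
At (-1, -1): -12.

-12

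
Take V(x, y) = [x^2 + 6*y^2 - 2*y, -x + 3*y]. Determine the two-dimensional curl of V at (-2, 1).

-11

∂V₂/∂x = -1
∂V₁/∂y = 12*y - 2
Scalar curl = -12*y + 1
At (-2, 1): -11.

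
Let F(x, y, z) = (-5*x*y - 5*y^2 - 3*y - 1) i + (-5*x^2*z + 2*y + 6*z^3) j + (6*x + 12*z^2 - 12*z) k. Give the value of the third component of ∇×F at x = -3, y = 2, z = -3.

(∇×F)_3 = ∂F₂/∂x − ∂F₁/∂y
= -10*x*z − (-5*x - 10*y - 3)
= -10*x*z + 5*x + 10*y + 3
At (-3, 2, -3): -82.

-82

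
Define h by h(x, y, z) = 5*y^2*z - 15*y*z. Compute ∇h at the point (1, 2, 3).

(0, 15, -10)

∂h/∂x = 0
∂h/∂y = 10*y*z - 15*z
∂h/∂z = 5*y^2 - 15*y
∇h = (0, 10*y*z - 15*z, 5*y^2 - 15*y)
At (1, 2, 3): (0, 15, -10).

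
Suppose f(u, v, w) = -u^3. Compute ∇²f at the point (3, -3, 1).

-18

∂²f/∂u² = -6*u
∂²f/∂v² = 0
∂²f/∂w² = 0
∇²f = -6*u
At (3, -3, 1): -18.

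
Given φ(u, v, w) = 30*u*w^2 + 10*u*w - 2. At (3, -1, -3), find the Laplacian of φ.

180

∂²φ/∂u² = 0
∂²φ/∂v² = 0
∂²φ/∂w² = 60*u
∇²φ = 60*u
At (3, -1, -3): 180.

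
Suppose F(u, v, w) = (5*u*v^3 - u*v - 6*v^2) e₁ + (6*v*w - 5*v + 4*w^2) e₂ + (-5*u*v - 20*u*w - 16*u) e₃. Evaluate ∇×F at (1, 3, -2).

(∇×F)₁ = ∂F₃/∂v − ∂F₂/∂w = -5*u - 6*v - 8*w
(∇×F)₂ = ∂F₁/∂w − ∂F₃/∂u = 5*v + 20*w + 16
(∇×F)₃ = ∂F₂/∂u − ∂F₁/∂v = -15*u*v^2 + u + 12*v
∇×F = (-5*u - 6*v - 8*w, 5*v + 20*w + 16, -15*u*v^2 + u + 12*v)
At (1, 3, -2): (-7, -9, -98).

(-7, -9, -98)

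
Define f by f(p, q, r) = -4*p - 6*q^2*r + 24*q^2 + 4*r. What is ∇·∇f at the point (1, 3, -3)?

∂²f/∂p² = 0
∂²f/∂q² = 12*(-r + 4)
∂²f/∂r² = 0
∇²f = -12*r + 48
At (1, 3, -3): 84.

84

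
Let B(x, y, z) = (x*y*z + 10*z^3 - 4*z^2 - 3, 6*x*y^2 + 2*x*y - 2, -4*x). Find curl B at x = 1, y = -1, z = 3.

(∇×B)₁ = ∂B₃/∂y − ∂B₂/∂z = 0
(∇×B)₂ = ∂B₁/∂z − ∂B₃/∂x = x*y + 30*z^2 - 8*z + 4
(∇×B)₃ = ∂B₂/∂x − ∂B₁/∂y = -x*z + 6*y^2 + 2*y
∇×B = (0, x*y + 30*z^2 - 8*z + 4, -x*z + 6*y^2 + 2*y)
At (1, -1, 3): (0, 249, 1).

(0, 249, 1)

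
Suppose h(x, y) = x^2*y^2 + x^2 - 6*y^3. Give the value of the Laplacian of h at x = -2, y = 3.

∂²h/∂x² = 2*(y^2 + 1)
∂²h/∂y² = 2*(x^2 - 18*y)
∇²h = 2*x^2 + 2*y^2 - 36*y + 2
At (-2, 3): -80.

-80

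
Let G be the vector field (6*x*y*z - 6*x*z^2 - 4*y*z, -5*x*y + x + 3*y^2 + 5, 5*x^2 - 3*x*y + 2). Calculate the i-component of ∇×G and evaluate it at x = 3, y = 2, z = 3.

(∇×G)_1 = ∂G₃/∂y − ∂G₂/∂z
= -3*x − (0)
= -3*x
At (3, 2, 3): -9.

-9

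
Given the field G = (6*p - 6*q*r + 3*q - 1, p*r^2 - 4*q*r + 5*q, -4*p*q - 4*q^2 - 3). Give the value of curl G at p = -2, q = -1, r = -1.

(∇×G)₁ = ∂G₃/∂q − ∂G₂/∂r = -2*p*r - 4*p - 4*q
(∇×G)₂ = ∂G₁/∂r − ∂G₃/∂p = -2*q
(∇×G)₃ = ∂G₂/∂p − ∂G₁/∂q = r^2 + 6*r - 3
∇×G = (-2*p*r - 4*p - 4*q, -2*q, r^2 + 6*r - 3)
At (-2, -1, -1): (8, 2, -8).

(8, 2, -8)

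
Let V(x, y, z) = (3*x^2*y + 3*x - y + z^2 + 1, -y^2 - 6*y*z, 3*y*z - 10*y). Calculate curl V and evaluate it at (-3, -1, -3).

(∇×V)₁ = ∂V₃/∂y − ∂V₂/∂z = 6*y + 3*z - 10
(∇×V)₂ = ∂V₁/∂z − ∂V₃/∂x = 2*z
(∇×V)₃ = ∂V₂/∂x − ∂V₁/∂y = -3*x^2 + 1
∇×V = (6*y + 3*z - 10, 2*z, -3*x^2 + 1)
At (-3, -1, -3): (-25, -6, -26).

(-25, -6, -26)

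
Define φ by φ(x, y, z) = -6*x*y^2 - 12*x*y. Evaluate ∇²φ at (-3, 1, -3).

∂²φ/∂x² = 0
∂²φ/∂y² = -12*x
∂²φ/∂z² = 0
∇²φ = -12*x
At (-3, 1, -3): 36.

36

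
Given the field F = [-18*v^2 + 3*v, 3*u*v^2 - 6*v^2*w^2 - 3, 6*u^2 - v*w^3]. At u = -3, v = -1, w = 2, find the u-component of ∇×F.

(∇×F)_1 = ∂F₃/∂v − ∂F₂/∂w
= -w^3 − (-12*v^2*w)
= 12*v^2*w - w^3
At (-3, -1, 2): 16.

16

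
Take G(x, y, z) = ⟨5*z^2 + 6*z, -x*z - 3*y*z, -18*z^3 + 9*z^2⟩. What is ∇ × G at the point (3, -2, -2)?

(-3, -14, 2)

(∇×G)₁ = ∂G₃/∂y − ∂G₂/∂z = x + 3*y
(∇×G)₂ = ∂G₁/∂z − ∂G₃/∂x = 10*z + 6
(∇×G)₃ = ∂G₂/∂x − ∂G₁/∂y = -z
∇×G = (x + 3*y, 10*z + 6, -z)
At (3, -2, -2): (-3, -14, 2).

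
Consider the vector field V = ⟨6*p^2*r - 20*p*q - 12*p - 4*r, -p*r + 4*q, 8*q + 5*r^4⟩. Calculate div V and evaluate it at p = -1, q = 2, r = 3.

∂V₁/∂p = 12*p*r - 20*q - 12
∂V₂/∂q = 4
∂V₃/∂r = 20*r^3
∇·V = 12*p*r - 20*q + 20*r^3 - 8
At (-1, 2, 3): 456.

456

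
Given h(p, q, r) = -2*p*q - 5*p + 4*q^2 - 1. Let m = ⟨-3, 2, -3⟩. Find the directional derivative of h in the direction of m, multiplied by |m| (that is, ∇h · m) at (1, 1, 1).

33

∂h/∂p = -2*q - 5
∂h/∂q = -2*p + 8*q
∂h/∂r = 0
∇h at (1, 1, 1) = (-7, 6, 0)
∇h · m = (-7)(-3) + (6)(2) + (0)(-3) = 33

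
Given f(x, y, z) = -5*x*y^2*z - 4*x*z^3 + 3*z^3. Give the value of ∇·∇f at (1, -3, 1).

∂²f/∂x² = 0
∂²f/∂y² = -10*x*z
∂²f/∂z² = 6*z*(-4*x + 3)
∇²f = -34*x*z + 18*z
At (1, -3, 1): -16.

-16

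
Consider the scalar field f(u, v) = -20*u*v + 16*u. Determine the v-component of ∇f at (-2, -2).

40

(∇f)_2 = ∂f/∂v = -20*u
At (-2, -2): 40.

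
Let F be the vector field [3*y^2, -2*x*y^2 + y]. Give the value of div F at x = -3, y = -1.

∂F₁/∂x = 0
∂F₂/∂y = -4*x*y + 1
∇·F = -4*x*y + 1
At (-3, -1): -11.

-11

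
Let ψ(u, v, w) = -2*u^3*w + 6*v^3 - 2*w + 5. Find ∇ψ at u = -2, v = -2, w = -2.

(48, 72, 14)

∂ψ/∂u = -6*u^2*w
∂ψ/∂v = 18*v^2
∂ψ/∂w = -2*u^3 - 2
∇ψ = (-6*u^2*w, 18*v^2, -2*u^3 - 2)
At (-2, -2, -2): (48, 72, 14).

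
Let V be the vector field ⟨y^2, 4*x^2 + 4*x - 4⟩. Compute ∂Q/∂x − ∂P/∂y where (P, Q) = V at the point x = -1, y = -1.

∂V₂/∂x = 8*x + 4
∂V₁/∂y = 2*y
Scalar curl = 8*x - 2*y + 4
At (-1, -1): -2.

-2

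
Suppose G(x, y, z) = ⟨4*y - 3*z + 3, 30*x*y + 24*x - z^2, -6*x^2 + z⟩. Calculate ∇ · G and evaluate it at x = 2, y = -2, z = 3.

61

∂G₁/∂x = 0
∂G₂/∂y = 30*x
∂G₃/∂z = 1
∇·G = 30*x + 1
At (2, -2, 3): 61.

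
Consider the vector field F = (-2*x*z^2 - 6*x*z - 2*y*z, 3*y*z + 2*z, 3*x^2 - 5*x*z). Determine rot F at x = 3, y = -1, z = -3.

(∇×F)₁ = ∂F₃/∂y − ∂F₂/∂z = -3*y - 2
(∇×F)₂ = ∂F₁/∂z − ∂F₃/∂x = -4*x*z - 12*x - 2*y + 5*z
(∇×F)₃ = ∂F₂/∂x − ∂F₁/∂y = 2*z
∇×F = (-3*y - 2, -4*x*z - 12*x - 2*y + 5*z, 2*z)
At (3, -1, -3): (1, -13, -6).

(1, -13, -6)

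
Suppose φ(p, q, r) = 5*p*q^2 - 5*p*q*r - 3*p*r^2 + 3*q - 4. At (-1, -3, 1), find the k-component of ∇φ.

-9

(∇φ)_3 = ∂φ/∂r = -5*p*q - 6*p*r
At (-1, -3, 1): -9.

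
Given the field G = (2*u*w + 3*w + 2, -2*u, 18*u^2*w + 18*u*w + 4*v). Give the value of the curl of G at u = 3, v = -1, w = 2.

(∇×G)₁ = ∂G₃/∂v − ∂G₂/∂w = 4
(∇×G)₂ = ∂G₁/∂w − ∂G₃/∂u = -36*u*w + 2*u - 18*w + 3
(∇×G)₃ = ∂G₂/∂u − ∂G₁/∂v = -2
∇×G = (4, -36*u*w + 2*u - 18*w + 3, -2)
At (3, -1, 2): (4, -243, -2).

(4, -243, -2)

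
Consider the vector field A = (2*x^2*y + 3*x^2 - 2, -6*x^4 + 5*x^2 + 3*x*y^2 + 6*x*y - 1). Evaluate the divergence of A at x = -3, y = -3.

∂A₁/∂x = 4*x*y + 6*x
∂A₂/∂y = 6*x*y + 6*x
∇·A = 10*x*y + 12*x
At (-3, -3): 54.

54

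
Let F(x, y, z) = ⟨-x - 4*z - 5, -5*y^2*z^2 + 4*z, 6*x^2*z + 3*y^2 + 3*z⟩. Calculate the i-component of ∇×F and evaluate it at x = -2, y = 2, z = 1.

48

(∇×F)_1 = ∂F₃/∂y − ∂F₂/∂z
= 6*y − (-10*y^2*z + 4)
= 10*y^2*z + 6*y - 4
At (-2, 2, 1): 48.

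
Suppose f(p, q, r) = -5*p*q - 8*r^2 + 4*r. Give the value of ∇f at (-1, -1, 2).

∂f/∂p = -5*q
∂f/∂q = -5*p
∂f/∂r = -16*r + 4
∇f = (-5*q, -5*p, -16*r + 4)
At (-1, -1, 2): (5, 5, -28).

(5, 5, -28)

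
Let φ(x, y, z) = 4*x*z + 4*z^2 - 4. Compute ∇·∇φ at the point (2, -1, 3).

8

∂²φ/∂x² = 0
∂²φ/∂y² = 0
∂²φ/∂z² = 8
∇²φ = 8
At (2, -1, 3): 8.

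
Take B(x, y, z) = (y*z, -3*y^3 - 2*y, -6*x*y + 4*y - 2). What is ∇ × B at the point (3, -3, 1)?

(-14, -21, -1)

(∇×B)₁ = ∂B₃/∂y − ∂B₂/∂z = -6*x + 4
(∇×B)₂ = ∂B₁/∂z − ∂B₃/∂x = 7*y
(∇×B)₃ = ∂B₂/∂x − ∂B₁/∂y = -z
∇×B = (-6*x + 4, 7*y, -z)
At (3, -3, 1): (-14, -21, -1).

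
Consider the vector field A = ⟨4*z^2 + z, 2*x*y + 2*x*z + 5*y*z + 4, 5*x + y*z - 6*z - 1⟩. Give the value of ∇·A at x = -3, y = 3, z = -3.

∂A₁/∂x = 0
∂A₂/∂y = 2*x + 5*z
∂A₃/∂z = y - 6
∇·A = 2*x + y + 5*z - 6
At (-3, 3, -3): -24.

-24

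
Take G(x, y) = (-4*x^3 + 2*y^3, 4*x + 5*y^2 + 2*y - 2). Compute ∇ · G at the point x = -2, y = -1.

∂G₁/∂x = -12*x^2
∂G₂/∂y = 10*y + 2
∇·G = -12*x^2 + 10*y + 2
At (-2, -1): -56.

-56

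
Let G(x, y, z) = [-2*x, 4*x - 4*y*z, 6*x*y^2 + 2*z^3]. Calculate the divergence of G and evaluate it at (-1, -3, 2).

14

∂G₁/∂x = -2
∂G₂/∂y = -4*z
∂G₃/∂z = 6*z^2
∇·G = 6*z^2 - 4*z - 2
At (-1, -3, 2): 14.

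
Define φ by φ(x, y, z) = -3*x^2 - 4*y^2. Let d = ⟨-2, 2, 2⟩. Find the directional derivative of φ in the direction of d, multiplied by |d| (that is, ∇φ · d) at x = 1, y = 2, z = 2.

∂φ/∂x = -6*x
∂φ/∂y = -8*y
∂φ/∂z = 0
∇φ at (1, 2, 2) = (-6, -16, 0)
∇φ · d = (-6)(-2) + (-16)(2) + (0)(2) = -20

-20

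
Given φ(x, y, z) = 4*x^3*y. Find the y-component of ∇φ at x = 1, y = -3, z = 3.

4

(∇φ)_2 = ∂φ/∂y = 4*x^3
At (1, -3, 3): 4.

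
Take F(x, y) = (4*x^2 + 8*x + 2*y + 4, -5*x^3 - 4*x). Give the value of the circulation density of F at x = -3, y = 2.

∂F₂/∂x = -15*x^2 - 4
∂F₁/∂y = 2
Scalar curl = -15*x^2 - 6
At (-3, 2): -141.

-141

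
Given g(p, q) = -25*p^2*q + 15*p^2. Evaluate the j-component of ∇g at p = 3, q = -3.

(∇g)_2 = ∂g/∂q = -25*p^2
At (3, -3): -225.

-225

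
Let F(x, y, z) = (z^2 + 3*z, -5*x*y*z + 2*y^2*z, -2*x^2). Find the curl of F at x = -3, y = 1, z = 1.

(-17, -7, -5)

(∇×F)₁ = ∂F₃/∂y − ∂F₂/∂z = 5*x*y - 2*y^2
(∇×F)₂ = ∂F₁/∂z − ∂F₃/∂x = 4*x + 2*z + 3
(∇×F)₃ = ∂F₂/∂x − ∂F₁/∂y = -5*y*z
∇×F = (5*x*y - 2*y^2, 4*x + 2*z + 3, -5*y*z)
At (-3, 1, 1): (-17, -7, -5).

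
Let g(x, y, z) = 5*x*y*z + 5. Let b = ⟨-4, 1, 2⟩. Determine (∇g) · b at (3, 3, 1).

∂g/∂x = 5*y*z
∂g/∂y = 5*x*z
∂g/∂z = 5*x*y
∇g at (3, 3, 1) = (15, 15, 45)
∇g · b = (15)(-4) + (15)(1) + (45)(2) = 45

45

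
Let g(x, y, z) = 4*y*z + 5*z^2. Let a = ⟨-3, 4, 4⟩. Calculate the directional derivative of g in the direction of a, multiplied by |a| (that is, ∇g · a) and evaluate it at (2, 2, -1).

∂g/∂x = 0
∂g/∂y = 4*z
∂g/∂z = 4*y + 10*z
∇g at (2, 2, -1) = (0, -4, -2)
∇g · a = (0)(-3) + (-4)(4) + (-2)(4) = -24

-24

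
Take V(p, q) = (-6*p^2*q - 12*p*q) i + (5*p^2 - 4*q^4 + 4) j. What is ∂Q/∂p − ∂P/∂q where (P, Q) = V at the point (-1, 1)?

-16

∂V₂/∂p = 10*p
∂V₁/∂q = -6*p^2 - 12*p
Scalar curl = 6*p^2 + 22*p
At (-1, 1): -16.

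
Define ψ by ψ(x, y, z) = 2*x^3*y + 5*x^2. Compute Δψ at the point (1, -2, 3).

∂²ψ/∂x² = 2*(6*x*y + 5)
∂²ψ/∂y² = 0
∂²ψ/∂z² = 0
∇²ψ = 12*x*y + 10
At (1, -2, 3): -14.

-14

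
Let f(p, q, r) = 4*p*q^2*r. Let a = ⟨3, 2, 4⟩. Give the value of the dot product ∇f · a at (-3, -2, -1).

∂f/∂p = 4*q^2*r
∂f/∂q = 8*p*q*r
∂f/∂r = 4*p*q^2
∇f at (-3, -2, -1) = (-16, -48, -48)
∇f · a = (-16)(3) + (-48)(2) + (-48)(4) = -336

-336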